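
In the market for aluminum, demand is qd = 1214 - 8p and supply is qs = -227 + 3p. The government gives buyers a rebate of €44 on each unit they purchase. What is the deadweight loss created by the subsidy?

Deadweight loss = €2112

Pre-subsidy: 1214 - 8p = -227 + 3p gives p* = 131, q* = 166.
With the rebate, buyers effectively pay pb = ps − 44, where ps is the price sellers receive.
Demand in terms of ps becomes qd = 1214 − 8(ps − 44) = 1566 - 8ps. Setting this equal to supply: 1566 - 8ps = -227 + 3ps, so ps = 163.
Buyers pay pb = 163 − 44 = 119; q' = -227 + 3·163 = 262.
The subsidy expands output by 262 − 166 = 96 past the efficient level; on those units the gap between marginal cost and willingness to pay runs from 0 up to 44.
DWL = ½ × 44 × 96 = 2112.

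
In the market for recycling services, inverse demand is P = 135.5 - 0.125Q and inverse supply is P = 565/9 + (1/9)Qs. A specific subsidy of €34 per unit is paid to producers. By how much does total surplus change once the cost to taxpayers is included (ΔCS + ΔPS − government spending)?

Net change in total surplus = -€2448

Pre-subsidy: 135.5 - 0.125Q = 565/9 + (1/9)Q gives Q* = 308 and P* = 97.
With the subsidy, sellers receive Ps = Pb + 34 for each unit, where Pb is the price buyers pay.
On the curves, Pb = 135.5 - 0.125Q and Ps = 565/9 + (1/9)Q; the wedge Ps − Pb = 34 gives 565/9 + (1/9)Q − (135.5 - 0.125Q) = 34, so Q' = 452.
Then Pb = 135.5 − 0.125·452 = 79 and Ps = 565/9 + (1/9)·452 = 113.
ΔCS = ½(308 + 452)(97 − 79) = 6840; ΔPS = ½(308 + 452)(113 − 97) = 6080.
Government spending = 34 × 452 = 15368.
Net change = 6840 + 6080 − 15368 = -2448. The loss equals the DWL triangle ½·34·144.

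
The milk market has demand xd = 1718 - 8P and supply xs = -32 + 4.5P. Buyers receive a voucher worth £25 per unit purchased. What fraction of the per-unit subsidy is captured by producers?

Producer share = 0.64

Pre-subsidy: 1718 - 8P = -32 + 4.5P gives P* = 140, x* = 598.
With the rebate, buyers effectively pay Pb = Ps − 25, where Ps is the price sellers receive.
Demand in terms of Ps becomes xd = 1718 − 8(Ps − 25) = 1918 - 8Ps. Setting this equal to supply: 1918 - 8Ps = -32 + 4.5Ps, so Ps = 156.
Buyers pay Pb = 156 − 25 = 131; x' = -32 + 4.5·156 = 670.
Buyers' price falls by P* − Pb = 140 − 131 = 9; sellers' price rises by Ps − P* = 156 − 140 = 16.
So producers capture 16/25 = 0.64 of each unit of subsidy.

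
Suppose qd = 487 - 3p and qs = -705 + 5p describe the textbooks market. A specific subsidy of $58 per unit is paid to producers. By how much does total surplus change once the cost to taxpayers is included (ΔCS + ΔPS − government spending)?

Net change in total surplus = -$3153.75

Pre-subsidy: 487 - 3p = -705 + 5p gives p* = 149, q* = 40.
With the subsidy, sellers receive ps = pb + 58 for each unit, where pb is the price buyers pay.
Supply in terms of pb becomes qs = -705 + 5(pb + 58) = -415 + 5pb. Setting this equal to demand: 487 - 3pb = -415 + 5pb, so pb = 112.75.
Sellers receive ps = 112.75 + 58 = 170.75; q' = 487 − 3·112.75 = 148.75.
ΔCS = ½(40 + 148.75)(149 − 112.75) = 3421.09375; ΔPS = ½(40 + 148.75)(170.75 − 149) = 2052.65625.
Government spending = 58 × 148.75 = 8627.5.
Net change = 3421.09375 + 2052.65625 − 8627.5 = -3153.75. The loss equals the DWL triangle ½·58·108.75.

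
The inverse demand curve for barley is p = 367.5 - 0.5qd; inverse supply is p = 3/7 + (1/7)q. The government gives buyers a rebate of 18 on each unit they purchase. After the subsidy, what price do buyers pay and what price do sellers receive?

Pre-subsidy: 367.5 - 0.5q = 3/7 + (1/7)q gives q* = 571 and p* = 82.
With the rebate, buyers effectively pay pb = ps − 18, where ps is the price sellers receive.
On the curves, pb = 367.5 - 0.5q and ps = 3/7 + (1/7)q; the wedge ps − pb = 18 gives 3/7 + (1/7)q − (367.5 - 0.5q) = 18, so q' = 599.
Then pb = 367.5 − 0.5·599 = 68 and ps = 3/7 + (1/7)·599 = 86.

Buyers pay 68; sellers receive 86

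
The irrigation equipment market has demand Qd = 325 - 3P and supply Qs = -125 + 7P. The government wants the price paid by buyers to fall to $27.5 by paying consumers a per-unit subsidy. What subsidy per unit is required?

Required subsidy s = $25 per unit

At a buyer price of 27.5, quantity demanded is 325 − 3·27.5 = 242.5.
Sellers supply 242.5 only when they receive Ps with -125 + 7·Ps = 242.5, i.e. Ps = 52.5.
s = Ps − Pb = 52.5 − 27.5 = 25.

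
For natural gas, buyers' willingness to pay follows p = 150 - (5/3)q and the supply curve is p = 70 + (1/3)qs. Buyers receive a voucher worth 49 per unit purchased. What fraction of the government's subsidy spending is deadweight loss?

DWL / government spending = 49/258

Pre-subsidy: 150 - (5/3)q = 70 + (1/3)q gives q* = 40 and p* = 250/3.
With the rebate, buyers effectively pay pb = ps − 49, where ps is the price sellers receive.
On the curves, pb = 150 - (5/3)q and ps = 70 + (1/3)q; the wedge ps − pb = 49 gives 70 + (1/3)q − (150 - (5/3)q) = 49, so q' = 64.5.
Then pb = 150 − (5/3)·64.5 = 42.5 and ps = 70 + (1/3)·64.5 = 91.5.
ΔCS = ½(40 + 64.5)(250/3 − 42.5) = 51205/24; ΔPS = ½(40 + 64.5)(91.5 − 250/3) = 10241/24.
Government spending = 49 × 64.5 = 3160.5.
DWL = ½ × 49 × (64.5 − 40) = 600.25; fraction = 600.25 / 3160.5 = 49/258.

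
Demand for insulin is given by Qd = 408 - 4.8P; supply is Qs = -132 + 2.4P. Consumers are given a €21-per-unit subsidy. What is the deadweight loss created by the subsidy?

Pre-subsidy: 408 - 4.8P = -132 + 2.4P gives P* = 75, Q* = 48.
With the rebate, buyers effectively pay Pb = Ps − 21, where Ps is the price sellers receive.
Demand in terms of Ps becomes Qd = 408 − 4.8(Ps − 21) = 508.8 - 4.8Ps. Setting this equal to supply: 508.8 - 4.8Ps = -132 + 2.4Ps, so Ps = 89.
Buyers pay Pb = 89 − 21 = 68; Q' = -132 + 2.4·89 = 81.6.
The subsidy expands output by 81.6 − 48 = 33.6 past the efficient level; on those units the gap between marginal cost and willingness to pay runs from 0 up to 21.
DWL = ½ × 21 × 33.6 = 352.8.

Deadweight loss = €352.8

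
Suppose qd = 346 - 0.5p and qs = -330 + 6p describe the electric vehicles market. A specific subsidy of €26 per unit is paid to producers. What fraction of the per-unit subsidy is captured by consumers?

Pre-subsidy: 346 - 0.5p = -330 + 6p gives p* = 104, q* = 294.
With the subsidy, sellers receive ps = pb + 26 for each unit, where pb is the price buyers pay.
Supply in terms of pb becomes qs = -330 + 6(pb + 26) = -174 + 6pb. Setting this equal to demand: 346 - 0.5pb = -174 + 6pb, so pb = 80.
Sellers receive ps = 80 + 26 = 106; q' = 346 − 0.5·80 = 306.
Buyers' price falls by p* − pb = 104 − 80 = 24; sellers' price rises by ps − p* = 106 − 104 = 2.
So consumers capture 24/26 = 12/13 of each unit of subsidy.

Consumer share = 12/13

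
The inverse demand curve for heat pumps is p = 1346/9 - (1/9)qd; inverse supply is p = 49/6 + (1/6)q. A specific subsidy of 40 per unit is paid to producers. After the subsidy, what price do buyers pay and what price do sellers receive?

Pre-subsidy: 1346/9 - (1/9)q = 49/6 + (1/6)q gives q* = 509 and p* = 93.
With the subsidy, sellers receive ps = pb + 40 for each unit, where pb is the price buyers pay.
On the curves, pb = 1346/9 - (1/9)q and ps = 49/6 + (1/6)q; the wedge ps − pb = 40 gives 49/6 + (1/6)q − (1346/9 - (1/9)q) = 40, so q' = 653.
Then pb = 1346/9 − (1/9)·653 = 77 and ps = 49/6 + (1/6)·653 = 117.

Buyers pay 77; sellers receive 117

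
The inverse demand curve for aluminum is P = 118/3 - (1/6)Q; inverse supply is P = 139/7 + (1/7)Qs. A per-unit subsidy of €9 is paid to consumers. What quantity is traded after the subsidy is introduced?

Pre-subsidy: 118/3 - (1/6)Q = 139/7 + (1/7)Q gives Q* = 818/13 and P* = 375/13.
With the rebate, buyers effectively pay Pb = Ps − 9, where Ps is the price sellers receive.
On the curves, Pb = 118/3 - (1/6)Q and Ps = 139/7 + (1/7)Q; the wedge Ps − Pb = 9 gives 139/7 + (1/7)Q − (118/3 - (1/6)Q) = 9, so Q' = 92.
Then Pb = 118/3 − (1/6)·92 = 24 and Ps = 139/7 + (1/7)·92 = 33.

Q' = 92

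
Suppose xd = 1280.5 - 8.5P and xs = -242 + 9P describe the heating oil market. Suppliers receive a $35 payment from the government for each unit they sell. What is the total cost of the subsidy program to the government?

Pre-subsidy: 1280.5 - 8.5P = -242 + 9P gives P* = 87, x* = 541.
With the subsidy, sellers receive Ps = Pb + 35 for each unit, where Pb is the price buyers pay.
Supply in terms of Pb becomes xs = -242 + 9(Pb + 35) = 73 + 9Pb. Setting this equal to demand: 1280.5 - 8.5Pb = 73 + 9Pb, so Pb = 69.
Sellers receive Ps = 69 + 35 = 104; x' = 1280.5 − 8.5·69 = 694.
Government outlay = subsidy × quantity = 35 × 694 = 24290.

Government cost = $24290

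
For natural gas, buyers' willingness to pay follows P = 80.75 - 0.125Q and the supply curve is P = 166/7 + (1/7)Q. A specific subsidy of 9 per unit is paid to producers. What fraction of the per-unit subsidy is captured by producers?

Producer share = 8/15

Pre-subsidy: 80.75 - 0.125Q = 166/7 + (1/7)Q gives Q* = 3194/15 and P* = 812/15.
With the subsidy, sellers receive Ps = Pb + 9 for each unit, where Pb is the price buyers pay.
On the curves, Pb = 80.75 - 0.125Q and Ps = 166/7 + (1/7)Q; the wedge Ps − Pb = 9 gives 166/7 + (1/7)Q − (80.75 - 0.125Q) = 9, so Q' = 3698/15.
Then Pb = 80.75 − 0.125·(3698/15) = 749/15 and Ps = 166/7 + (1/7)·(3698/15) = 884/15.
Buyers' price falls by P* − Pb = 812/15 − 749/15 = 4.2; sellers' price rises by Ps − P* = 884/15 − 812/15 = 4.8.
So producers capture 4.8/9 = 8/15 of each unit of subsidy.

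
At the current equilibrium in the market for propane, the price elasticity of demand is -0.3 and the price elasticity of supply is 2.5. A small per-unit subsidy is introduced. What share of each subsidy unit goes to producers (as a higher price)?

Producer share = 3/28

For a small subsidy around the equilibrium, the benefit split depends on the relative slopes, which at a point are proportional to the elasticities.
Buyer share = εs/(εs + |εd|) = 2.5/(2.5 + 0.3) = 25/28; seller share = |εd|/(εs + |εd|) = 3/28.
So producers capture 3/28 of the subsidy.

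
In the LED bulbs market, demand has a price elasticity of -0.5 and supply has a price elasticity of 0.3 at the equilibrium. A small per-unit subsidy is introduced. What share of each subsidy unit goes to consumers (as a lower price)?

For a small subsidy around the equilibrium, the benefit split depends on the relative slopes, which at a point are proportional to the elasticities.
Buyer share = εs/(εs + |εd|) = 0.3/(0.3 + 0.5) = 0.375; seller share = |εd|/(εs + |εd|) = 0.625.

Consumer share = 0.375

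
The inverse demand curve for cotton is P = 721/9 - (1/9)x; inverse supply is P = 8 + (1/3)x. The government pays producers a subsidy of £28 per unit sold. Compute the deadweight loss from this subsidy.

Pre-subsidy: 721/9 - (1/9)x = 8 + (1/3)x gives x* = 162.25 and P* = 745/12.
With the subsidy, sellers receive Ps = Pb + 28 for each unit, where Pb is the price buyers pay.
On the curves, Pb = 721/9 - (1/9)x and Ps = 8 + (1/3)x; the wedge Ps − Pb = 28 gives 8 + (1/3)x − (721/9 - (1/9)x) = 28, so x' = 225.25.
Then Pb = 721/9 − (1/9)·225.25 = 661/12 and Ps = 8 + (1/3)·225.25 = 997/12.
The subsidy expands output by 225.25 − 162.25 = 63 past the efficient level; on those units the gap between marginal cost and willingness to pay runs from 0 up to 28.
DWL = ½ × 28 × 63 = 882.

Deadweight loss = £882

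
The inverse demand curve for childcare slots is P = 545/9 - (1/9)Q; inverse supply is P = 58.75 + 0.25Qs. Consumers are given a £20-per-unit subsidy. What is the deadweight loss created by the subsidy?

Deadweight loss = 7200/13

Pre-subsidy: 545/9 - (1/9)Q = 58.75 + 0.25Q gives Q* = 5 and P* = 60.
With the rebate, buyers effectively pay Pb = Ps − 20, where Ps is the price sellers receive.
On the curves, Pb = 545/9 - (1/9)Q and Ps = 58.75 + 0.25Q; the wedge Ps − Pb = 20 gives 58.75 + 0.25Q − (545/9 - (1/9)Q) = 20, so Q' = 785/13.
Then Pb = 545/9 − (1/9)·(785/13) = 700/13 and Ps = 58.75 + 0.25·(785/13) = 960/13.
The subsidy expands output by 785/13 − 5 = 720/13 past the efficient level; on those units the gap between marginal cost and willingness to pay runs from 0 up to 20.
DWL = ½ × 20 × 720/13 = 7200/13.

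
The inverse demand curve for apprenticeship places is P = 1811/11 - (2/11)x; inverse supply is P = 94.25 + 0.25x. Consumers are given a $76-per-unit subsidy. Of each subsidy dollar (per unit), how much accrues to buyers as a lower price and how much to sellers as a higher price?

Pre-subsidy: 1811/11 - (2/11)x = 94.25 + 0.25x gives x* = 163 and P* = 135.
With the rebate, buyers effectively pay Pb = Ps − 76, where Ps is the price sellers receive.
On the curves, Pb = 1811/11 - (2/11)x and Ps = 94.25 + 0.25x; the wedge Ps − Pb = 76 gives 94.25 + 0.25x − (1811/11 - (2/11)x) = 76, so x' = 339.
Then Pb = 1811/11 − (2/11)·339 = 103 and Ps = 94.25 + 0.25·339 = 179.
Buyers' price falls by P* − Pb = 135 − 103 = 32; sellers' price rises by Ps − P* = 179 − 135 = 44.

Buyers gain $32 per unit; sellers gain $44 per unit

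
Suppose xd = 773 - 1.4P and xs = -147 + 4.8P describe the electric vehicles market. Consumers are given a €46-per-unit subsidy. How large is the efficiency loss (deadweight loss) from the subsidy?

Pre-subsidy: 773 - 1.4P = -147 + 4.8P gives P* = 4600/31, x* = 17523/31.
With the rebate, buyers effectively pay Pb = Ps − 46, where Ps is the price sellers receive.
Demand in terms of Ps becomes xd = 773 − 1.4(Ps − 46) = 837.4 - 1.4Ps. Setting this equal to supply: 837.4 - 1.4Ps = -147 + 4.8Ps, so Ps = 4922/31.
Buyers pay Pb = 4922/31 − 46 = 3496/31; x' = -147 + 4.8·(4922/31) = 95343/155.
The subsidy expands output by 95343/155 − 17523/31 = 7728/155 past the efficient level; on those units the gap between marginal cost and willingness to pay runs from 0 up to 46.
DWL = ½ × 46 × 7728/155 = 177744/155.

Deadweight loss = 177744/155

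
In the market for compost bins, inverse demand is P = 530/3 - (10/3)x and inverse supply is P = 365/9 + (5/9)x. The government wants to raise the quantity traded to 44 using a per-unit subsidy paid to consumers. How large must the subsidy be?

At x = 44, from the demand curve buyers pay Pb = 530/3 − (10/3)·44 = 30; from the supply curve sellers need Ps = 365/9 + (5/9)·44 = 65.
The subsidy must fill the gap: s = Ps − Pb = 65 − 30 = 35.

Required subsidy s = 35 per unit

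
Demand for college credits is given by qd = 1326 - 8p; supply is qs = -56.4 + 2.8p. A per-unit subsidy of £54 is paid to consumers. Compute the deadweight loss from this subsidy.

Deadweight loss = £3024

Pre-subsidy: 1326 - 8p = -56.4 + 2.8p gives p* = 128, q* = 302.
With the rebate, buyers effectively pay pb = ps − 54, where ps is the price sellers receive.
Demand in terms of ps becomes qd = 1326 − 8(ps − 54) = 1758 - 8ps. Setting this equal to supply: 1758 - 8ps = -56.4 + 2.8ps, so ps = 168.
Buyers pay pb = 168 − 54 = 114; q' = -56.4 + 2.8·168 = 414.
The subsidy expands output by 414 − 302 = 112 past the efficient level; on those units the gap between marginal cost and willingness to pay runs from 0 up to 54.
DWL = ½ × 54 × 112 = 3024.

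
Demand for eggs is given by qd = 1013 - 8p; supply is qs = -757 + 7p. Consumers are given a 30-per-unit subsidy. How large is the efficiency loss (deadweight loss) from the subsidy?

Pre-subsidy: 1013 - 8p = -757 + 7p gives p* = 118, q* = 69.
With the rebate, buyers effectively pay pb = ps − 30, where ps is the price sellers receive.
Demand in terms of ps becomes qd = 1013 − 8(ps − 30) = 1253 - 8ps. Setting this equal to supply: 1253 - 8ps = -757 + 7ps, so ps = 134.
Buyers pay pb = 134 − 30 = 104; q' = -757 + 7·134 = 181.
The subsidy expands output by 181 − 69 = 112 past the efficient level; on those units the gap between marginal cost and willingness to pay runs from 0 up to 30.
DWL = ½ × 30 × 112 = 1680.

Deadweight loss = 1680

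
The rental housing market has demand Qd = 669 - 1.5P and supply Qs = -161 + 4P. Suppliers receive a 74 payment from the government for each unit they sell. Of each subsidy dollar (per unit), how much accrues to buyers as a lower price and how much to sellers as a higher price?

Pre-subsidy: 669 - 1.5P = -161 + 4P gives P* = 1660/11, Q* = 4869/11.
With the subsidy, sellers receive Ps = Pb + 74 for each unit, where Pb is the price buyers pay.
Supply in terms of Pb becomes Qs = -161 + 4(Pb + 74) = 135 + 4Pb. Setting this equal to demand: 669 - 1.5Pb = 135 + 4Pb, so Pb = 1068/11.
Sellers receive Ps = 1068/11 + 74 = 1882/11; Q' = 669 − 1.5·(1068/11) = 5757/11.
Buyers' price falls by P* − Pb = 1660/11 − 1068/11 = 592/11; sellers' price rises by Ps − P* = 1882/11 − 1660/11 = 222/11.

Buyers gain 592/11 per unit; sellers gain 222/11 per unit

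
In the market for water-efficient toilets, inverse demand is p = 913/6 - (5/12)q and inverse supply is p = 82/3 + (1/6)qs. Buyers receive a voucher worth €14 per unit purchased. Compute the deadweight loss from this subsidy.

Deadweight loss = €168

Pre-subsidy: 913/6 - (5/12)q = 82/3 + (1/6)q gives q* = 214 and p* = 63.
With the rebate, buyers effectively pay pb = ps − 14, where ps is the price sellers receive.
On the curves, pb = 913/6 - (5/12)q and ps = 82/3 + (1/6)q; the wedge ps − pb = 14 gives 82/3 + (1/6)q − (913/6 - (5/12)q) = 14, so q' = 238.
Then pb = 913/6 − (5/12)·238 = 53 and ps = 82/3 + (1/6)·238 = 67.
The subsidy expands output by 238 − 214 = 24 past the efficient level; on those units the gap between marginal cost and willingness to pay runs from 0 up to 14.
DWL = ½ × 14 × 24 = 168.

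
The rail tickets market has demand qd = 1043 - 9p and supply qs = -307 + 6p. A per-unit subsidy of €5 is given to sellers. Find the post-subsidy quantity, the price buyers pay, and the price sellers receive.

q' = 251; buyers pay €88; sellers receive €93

Pre-subsidy: 1043 - 9p = -307 + 6p gives p* = 90, q* = 233.
With the subsidy, sellers receive ps = pb + 5 for each unit, where pb is the price buyers pay.
Supply in terms of pb becomes qs = -307 + 6(pb + 5) = -277 + 6pb. Setting this equal to demand: 1043 - 9pb = -277 + 6pb, so pb = 88.
Sellers receive ps = 88 + 5 = 93; q' = 1043 − 9·88 = 251.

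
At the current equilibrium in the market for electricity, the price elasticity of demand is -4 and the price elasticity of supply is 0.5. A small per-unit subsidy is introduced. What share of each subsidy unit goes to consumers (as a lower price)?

For a small subsidy around the equilibrium, the benefit split depends on the relative slopes, which at a point are proportional to the elasticities.
Buyer share = εs/(εs + |εd|) = 0.5/(0.5 + 4) = 1/9; seller share = |εd|/(εs + |εd|) = 8/9.

Consumer share = 1/9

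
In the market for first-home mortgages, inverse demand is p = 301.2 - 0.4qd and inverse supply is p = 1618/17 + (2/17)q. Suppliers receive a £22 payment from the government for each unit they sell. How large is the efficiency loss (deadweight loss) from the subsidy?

Deadweight loss = £467.5

Pre-subsidy: 301.2 - 0.4q = 1618/17 + (2/17)q gives q* = 398 and p* = 142.
With the subsidy, sellers receive ps = pb + 22 for each unit, where pb is the price buyers pay.
On the curves, pb = 301.2 - 0.4q and ps = 1618/17 + (2/17)q; the wedge ps − pb = 22 gives 1618/17 + (2/17)q − (301.2 - 0.4q) = 22, so q' = 440.5.
Then pb = 301.2 − 0.4·440.5 = 125 and ps = 1618/17 + (2/17)·440.5 = 147.
The subsidy expands output by 440.5 − 398 = 42.5 past the efficient level; on those units the gap between marginal cost and willingness to pay runs from 0 up to 22.
DWL = ½ × 22 × 42.5 = 467.5.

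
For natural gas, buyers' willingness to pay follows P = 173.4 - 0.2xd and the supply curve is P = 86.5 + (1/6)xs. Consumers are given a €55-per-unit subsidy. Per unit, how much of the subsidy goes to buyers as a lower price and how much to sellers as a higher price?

Buyers gain €30 per unit; sellers gain €25 per unit

Pre-subsidy: 173.4 - 0.2x = 86.5 + (1/6)x gives x* = 237 and P* = 126.
With the rebate, buyers effectively pay Pb = Ps − 55, where Ps is the price sellers receive.
On the curves, Pb = 173.4 - 0.2x and Ps = 86.5 + (1/6)x; the wedge Ps − Pb = 55 gives 86.5 + (1/6)x − (173.4 - 0.2x) = 55, so x' = 387.
Then Pb = 173.4 − 0.2·387 = 96 and Ps = 86.5 + (1/6)·387 = 151.
Buyers' price falls by P* − Pb = 126 − 96 = 30; sellers' price rises by Ps − P* = 151 − 126 = 25.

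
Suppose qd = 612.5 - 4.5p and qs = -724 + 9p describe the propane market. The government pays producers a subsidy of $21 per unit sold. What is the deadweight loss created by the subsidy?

Deadweight loss = $661.5

Pre-subsidy: 612.5 - 4.5p = -724 + 9p gives p* = 99, q* = 167.
With the subsidy, sellers receive ps = pb + 21 for each unit, where pb is the price buyers pay.
Supply in terms of pb becomes qs = -724 + 9(pb + 21) = -535 + 9pb. Setting this equal to demand: 612.5 - 4.5pb = -535 + 9pb, so pb = 85.
Sellers receive ps = 85 + 21 = 106; q' = 612.5 − 4.5·85 = 230.
The subsidy expands output by 230 − 167 = 63 past the efficient level; on those units the gap between marginal cost and willingness to pay runs from 0 up to 21.
DWL = ½ × 21 × 63 = 661.5.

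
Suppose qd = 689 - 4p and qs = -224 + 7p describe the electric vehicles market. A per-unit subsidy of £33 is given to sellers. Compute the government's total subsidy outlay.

Government cost = £14553

Pre-subsidy: 689 - 4p = -224 + 7p gives p* = 83, q* = 357.
With the subsidy, sellers receive ps = pb + 33 for each unit, where pb is the price buyers pay.
Supply in terms of pb becomes qs = -224 + 7(pb + 33) = 7 + 7pb. Setting this equal to demand: 689 - 4pb = 7 + 7pb, so pb = 62.
Sellers receive ps = 62 + 33 = 95; q' = 689 − 4·62 = 441.
Government outlay = subsidy × quantity = 33 × 441 = 14553.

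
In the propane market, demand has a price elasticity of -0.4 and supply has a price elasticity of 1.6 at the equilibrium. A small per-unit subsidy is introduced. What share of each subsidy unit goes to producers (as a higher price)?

Producer share = 0.2

For a small subsidy around the equilibrium, the benefit split depends on the relative slopes, which at a point are proportional to the elasticities.
Buyer share = εs/(εs + |εd|) = 1.6/(1.6 + 0.4) = 0.8; seller share = |εd|/(εs + |εd|) = 0.2.
So producers capture 0.2 of the subsidy.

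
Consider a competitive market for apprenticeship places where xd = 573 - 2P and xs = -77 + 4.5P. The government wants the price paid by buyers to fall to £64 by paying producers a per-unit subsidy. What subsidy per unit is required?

Required subsidy s = £52 per unit

At a buyer price of 64, quantity demanded is 573 − 2·64 = 445.
Sellers supply 445 only when they receive Ps with -77 + 4.5·Ps = 445, i.e. Ps = 116.
s = Ps − Pb = 116 − 64 = 52.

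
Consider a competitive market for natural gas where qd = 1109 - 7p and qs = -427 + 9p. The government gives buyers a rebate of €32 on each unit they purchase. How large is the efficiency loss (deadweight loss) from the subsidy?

Pre-subsidy: 1109 - 7p = -427 + 9p gives p* = 96, q* = 437.
With the rebate, buyers effectively pay pb = ps − 32, where ps is the price sellers receive.
Demand in terms of ps becomes qd = 1109 − 7(ps − 32) = 1333 - 7ps. Setting this equal to supply: 1333 - 7ps = -427 + 9ps, so ps = 110.
Buyers pay pb = 110 − 32 = 78; q' = -427 + 9·110 = 563.
The subsidy expands output by 563 − 437 = 126 past the efficient level; on those units the gap between marginal cost and willingness to pay runs from 0 up to 32.
DWL = ½ × 32 × 126 = 2016.

Deadweight loss = €2016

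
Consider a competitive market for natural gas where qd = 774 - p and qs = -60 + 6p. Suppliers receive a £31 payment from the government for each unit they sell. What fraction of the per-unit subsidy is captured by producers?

Producer share = 1/7

Pre-subsidy: 774 - p = -60 + 6p gives p* = 834/7, q* = 4584/7.
With the subsidy, sellers receive ps = pb + 31 for each unit, where pb is the price buyers pay.
Supply in terms of pb becomes qs = -60 + 6(pb + 31) = 126 + 6pb. Setting this equal to demand: 774 - pb = 126 + 6pb, so pb = 648/7.
Sellers receive ps = 648/7 + 31 = 865/7; q' = 774 − 1·(648/7) = 4770/7.
Buyers' price falls by p* − pb = 834/7 − 648/7 = 186/7; sellers' price rises by ps − p* = 865/7 − 834/7 = 31/7.
So producers capture (31/7)/31 = 1/7 of each unit of subsidy.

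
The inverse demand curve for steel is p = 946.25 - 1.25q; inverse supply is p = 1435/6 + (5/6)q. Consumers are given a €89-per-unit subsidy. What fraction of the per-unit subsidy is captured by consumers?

Pre-subsidy: 946.25 - 1.25q = 1435/6 + (5/6)q gives q* = 339.4 and p* = 522.
With the rebate, buyers effectively pay pb = ps − 89, where ps is the price sellers receive.
On the curves, pb = 946.25 - 1.25q and ps = 1435/6 + (5/6)q; the wedge ps − pb = 89 gives 1435/6 + (5/6)q − (946.25 - 1.25q) = 89, so q' = 382.12.
Then pb = 946.25 − 1.25·382.12 = 468.6 and ps = 1435/6 + (5/6)·382.12 = 557.6.
Buyers' price falls by p* − pb = 522 − 468.6 = 53.4; sellers' price rises by ps − p* = 557.6 − 522 = 35.6.
So consumers capture 53.4/89 = 0.6 of each unit of subsidy.

Consumer share = 0.6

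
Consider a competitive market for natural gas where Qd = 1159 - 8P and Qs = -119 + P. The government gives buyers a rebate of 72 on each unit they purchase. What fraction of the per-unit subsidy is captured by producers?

Pre-subsidy: 1159 - 8P = -119 + P gives P* = 142, Q* = 23.
With the rebate, buyers effectively pay Pb = Ps − 72, where Ps is the price sellers receive.
Demand in terms of Ps becomes Qd = 1159 − 8(Ps − 72) = 1735 - 8Ps. Setting this equal to supply: 1735 - 8Ps = -119 + Ps, so Ps = 206.
Buyers pay Pb = 206 − 72 = 134; Q' = -119 + 1·206 = 87.
Buyers' price falls by P* − Pb = 142 − 134 = 8; sellers' price rises by Ps − P* = 206 − 142 = 64.
So producers capture 64/72 = 8/9 of each unit of subsidy.

Producer share = 8/9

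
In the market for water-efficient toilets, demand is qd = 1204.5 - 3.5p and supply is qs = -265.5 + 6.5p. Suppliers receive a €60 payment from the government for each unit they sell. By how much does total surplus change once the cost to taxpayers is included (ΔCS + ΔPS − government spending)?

Net change in total surplus = -€4095

Pre-subsidy: 1204.5 - 3.5p = -265.5 + 6.5p gives p* = 147, q* = 690.
With the subsidy, sellers receive ps = pb + 60 for each unit, where pb is the price buyers pay.
Supply in terms of pb becomes qs = -265.5 + 6.5(pb + 60) = 124.5 + 6.5pb. Setting this equal to demand: 1204.5 - 3.5pb = 124.5 + 6.5pb, so pb = 108.
Sellers receive ps = 108 + 60 = 168; q' = 1204.5 − 3.5·108 = 826.5.
ΔCS = ½(690 + 826.5)(147 − 108) = 29571.75; ΔPS = ½(690 + 826.5)(168 − 147) = 15923.25.
Government spending = 60 × 826.5 = 49590.
Net change = 29571.75 + 15923.25 − 49590 = -4095. The loss equals the DWL triangle ½·60·136.5.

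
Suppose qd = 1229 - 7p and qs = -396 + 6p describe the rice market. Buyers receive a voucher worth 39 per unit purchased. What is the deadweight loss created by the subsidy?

Deadweight loss = 2457

Pre-subsidy: 1229 - 7p = -396 + 6p gives p* = 125, q* = 354.
With the rebate, buyers effectively pay pb = ps − 39, where ps is the price sellers receive.
Demand in terms of ps becomes qd = 1229 − 7(ps − 39) = 1502 - 7ps. Setting this equal to supply: 1502 - 7ps = -396 + 6ps, so ps = 146.
Buyers pay pb = 146 − 39 = 107; q' = -396 + 6·146 = 480.
The subsidy expands output by 480 − 354 = 126 past the efficient level; on those units the gap between marginal cost and willingness to pay runs from 0 up to 39.
DWL = ½ × 39 × 126 = 2457.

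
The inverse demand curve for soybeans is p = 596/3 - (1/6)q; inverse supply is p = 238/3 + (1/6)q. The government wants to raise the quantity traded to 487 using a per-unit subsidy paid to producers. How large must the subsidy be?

Required subsidy s = 43 per unit

At q = 487, from the demand curve buyers pay pb = 596/3 − (1/6)·487 = 117.5; from the supply curve sellers need ps = 238/3 + (1/6)·487 = 160.5.
The subsidy must fill the gap: s = ps − pb = 160.5 − 117.5 = 43.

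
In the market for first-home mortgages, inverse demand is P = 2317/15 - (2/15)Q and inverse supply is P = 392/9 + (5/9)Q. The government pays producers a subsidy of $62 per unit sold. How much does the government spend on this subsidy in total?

Government cost = $15562

Pre-subsidy: 2317/15 - (2/15)Q = 392/9 + (5/9)Q gives Q* = 161 and P* = 133.
With the subsidy, sellers receive Ps = Pb + 62 for each unit, where Pb is the price buyers pay.
On the curves, Pb = 2317/15 - (2/15)Q and Ps = 392/9 + (5/9)Q; the wedge Ps − Pb = 62 gives 392/9 + (5/9)Q − (2317/15 - (2/15)Q) = 62, so Q' = 251.
Then Pb = 2317/15 − (2/15)·251 = 121 and Ps = 392/9 + (5/9)·251 = 183.
Government outlay = subsidy × quantity = 62 × 251 = 15562.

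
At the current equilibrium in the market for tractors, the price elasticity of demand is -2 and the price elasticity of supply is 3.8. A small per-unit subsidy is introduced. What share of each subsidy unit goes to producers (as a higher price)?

Producer share = 10/29

For a small subsidy around the equilibrium, the benefit split depends on the relative slopes, which at a point are proportional to the elasticities.
Buyer share = εs/(εs + |εd|) = 3.8/(3.8 + 2) = 19/29; seller share = |εd|/(εs + |εd|) = 10/29.
So producers capture 10/29 of the subsidy.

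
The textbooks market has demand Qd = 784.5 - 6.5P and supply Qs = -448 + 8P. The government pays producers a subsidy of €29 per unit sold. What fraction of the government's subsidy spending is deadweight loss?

Pre-subsidy: 784.5 - 6.5P = -448 + 8P gives P* = 85, Q* = 232.
With the subsidy, sellers receive Ps = Pb + 29 for each unit, where Pb is the price buyers pay.
Supply in terms of Pb becomes Qs = -448 + 8(Pb + 29) = -216 + 8Pb. Setting this equal to demand: 784.5 - 6.5Pb = -216 + 8Pb, so Pb = 69.
Sellers receive Ps = 69 + 29 = 98; Q' = 784.5 − 6.5·69 = 336.
ΔCS = ½(232 + 336)(85 − 69) = 4544; ΔPS = ½(232 + 336)(98 − 85) = 3692.
Government spending = 29 × 336 = 9744.
DWL = ½ × 29 × (336 − 232) = 1508; fraction = 1508 / 9744 = 13/84.

DWL / government spending = 13/84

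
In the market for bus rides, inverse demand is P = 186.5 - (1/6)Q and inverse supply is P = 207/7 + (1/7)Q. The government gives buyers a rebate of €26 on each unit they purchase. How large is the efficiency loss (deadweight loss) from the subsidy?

Deadweight loss = €1092

Pre-subsidy: 186.5 - (1/6)Q = 207/7 + (1/7)Q gives Q* = 507 and P* = 102.
With the rebate, buyers effectively pay Pb = Ps − 26, where Ps is the price sellers receive.
On the curves, Pb = 186.5 - (1/6)Q and Ps = 207/7 + (1/7)Q; the wedge Ps − Pb = 26 gives 207/7 + (1/7)Q − (186.5 - (1/6)Q) = 26, so Q' = 591.
Then Pb = 186.5 − (1/6)·591 = 88 and Ps = 207/7 + (1/7)·591 = 114.
The subsidy expands output by 591 − 507 = 84 past the efficient level; on those units the gap between marginal cost and willingness to pay runs from 0 up to 26.
DWL = ½ × 26 × 84 = 1092.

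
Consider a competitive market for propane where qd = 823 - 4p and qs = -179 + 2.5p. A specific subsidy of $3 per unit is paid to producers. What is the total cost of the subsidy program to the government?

Pre-subsidy: 823 - 4p = -179 + 2.5p gives p* = 2004/13, q* = 2683/13.
With the subsidy, sellers receive ps = pb + 3 for each unit, where pb is the price buyers pay.
Supply in terms of pb becomes qs = -179 + 2.5(pb + 3) = -171.5 + 2.5pb. Setting this equal to demand: 823 - 4pb = -171.5 + 2.5pb, so pb = 153.
Sellers receive ps = 153 + 3 = 156; q' = 823 − 4·153 = 211.
Government outlay = subsidy × quantity = 3 × 211 = 633.

Government cost = $633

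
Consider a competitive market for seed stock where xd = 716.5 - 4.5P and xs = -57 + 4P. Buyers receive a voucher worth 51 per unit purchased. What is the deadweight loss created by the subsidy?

Deadweight loss = 2754

Pre-subsidy: 716.5 - 4.5P = -57 + 4P gives P* = 91, x* = 307.
With the rebate, buyers effectively pay Pb = Ps − 51, where Ps is the price sellers receive.
Demand in terms of Ps becomes xd = 716.5 − 4.5(Ps − 51) = 946 - 4.5Ps. Setting this equal to supply: 946 - 4.5Ps = -57 + 4Ps, so Ps = 118.
Buyers pay Pb = 118 − 51 = 67; x' = -57 + 4·118 = 415.
The subsidy expands output by 415 − 307 = 108 past the efficient level; on those units the gap between marginal cost and willingness to pay runs from 0 up to 51.
DWL = ½ × 51 × 108 = 2754.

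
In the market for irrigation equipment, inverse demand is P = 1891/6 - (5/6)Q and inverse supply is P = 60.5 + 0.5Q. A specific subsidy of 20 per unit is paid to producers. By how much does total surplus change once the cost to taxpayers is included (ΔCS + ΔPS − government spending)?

Pre-subsidy: 1891/6 - (5/6)Q = 60.5 + 0.5Q gives Q* = 191 and P* = 156.
With the subsidy, sellers receive Ps = Pb + 20 for each unit, where Pb is the price buyers pay.
On the curves, Pb = 1891/6 - (5/6)Q and Ps = 60.5 + 0.5Q; the wedge Ps − Pb = 20 gives 60.5 + 0.5Q − (1891/6 - (5/6)Q) = 20, so Q' = 206.
Then Pb = 1891/6 − (5/6)·206 = 143.5 and Ps = 60.5 + 0.5·206 = 163.5.
ΔCS = ½(191 + 206)(156 − 143.5) = 2481.25; ΔPS = ½(191 + 206)(163.5 − 156) = 1488.75.
Government spending = 20 × 206 = 4120.
Net change = 2481.25 + 1488.75 − 4120 = -150. The loss equals the DWL triangle ½·20·15.

Net change in total surplus = -150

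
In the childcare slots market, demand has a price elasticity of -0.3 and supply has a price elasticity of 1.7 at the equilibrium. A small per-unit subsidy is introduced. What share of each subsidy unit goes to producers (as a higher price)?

For a small subsidy around the equilibrium, the benefit split depends on the relative slopes, which at a point are proportional to the elasticities.
Buyer share = εs/(εs + |εd|) = 1.7/(1.7 + 0.3) = 0.85; seller share = |εd|/(εs + |εd|) = 0.15.
So producers capture 0.15 of the subsidy.

Producer share = 0.15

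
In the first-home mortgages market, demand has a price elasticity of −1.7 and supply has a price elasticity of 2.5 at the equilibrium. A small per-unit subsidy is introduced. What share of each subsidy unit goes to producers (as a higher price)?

Producer share = 17/42

For a small subsidy around the equilibrium, the benefit split depends on the relative slopes, which at a point are proportional to the elasticities.
Buyer share = εs/(εs + |εd|) = 2.5/(2.5 + 1.7) = 25/42; seller share = |εd|/(εs + |εd|) = 17/42.
So producers capture 17/42 of the subsidy.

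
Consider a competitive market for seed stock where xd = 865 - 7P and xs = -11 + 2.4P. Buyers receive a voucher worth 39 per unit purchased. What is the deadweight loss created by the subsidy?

Pre-subsidy: 865 - 7P = -11 + 2.4P gives P* = 4380/47, x* = 9995/47.
With the rebate, buyers effectively pay Pb = Ps − 39, where Ps is the price sellers receive.
Demand in terms of Ps becomes xd = 865 − 7(Ps − 39) = 1138 - 7Ps. Setting this equal to supply: 1138 - 7Ps = -11 + 2.4Ps, so Ps = 5745/47.
Buyers pay Pb = 5745/47 − 39 = 3912/47; x' = -11 + 2.4·(5745/47) = 13271/47.
The subsidy expands output by 13271/47 − 9995/47 = 3276/47 past the efficient level; on those units the gap between marginal cost and willingness to pay runs from 0 up to 39.
DWL = ½ × 39 × 3276/47 = 63882/47.

Deadweight loss = 63882/47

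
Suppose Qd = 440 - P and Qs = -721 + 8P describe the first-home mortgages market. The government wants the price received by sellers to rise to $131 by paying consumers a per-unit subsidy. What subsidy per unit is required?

At a seller price of 131, quantity supplied is -721 + 8·131 = 327.
Buyers absorb 327 only when they pay Pb with 440 − 1·Pb = 327, i.e. Pb = 113.
s = Ps − Pb = 131 − 113 = 18.

Required subsidy s = $18 per unit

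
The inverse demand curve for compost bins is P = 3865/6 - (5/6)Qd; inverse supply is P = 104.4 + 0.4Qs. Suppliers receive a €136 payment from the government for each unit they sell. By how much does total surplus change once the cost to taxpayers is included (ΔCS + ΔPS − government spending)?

Net change in total surplus = -277440/37

Pre-subsidy: 3865/6 - (5/6)Q = 104.4 + 0.4Q gives Q* = 16193/37 and P* = 10340/37.
With the subsidy, sellers receive Ps = Pb + 136 for each unit, where Pb is the price buyers pay.
On the curves, Pb = 3865/6 - (5/6)Q and Ps = 104.4 + 0.4Q; the wedge Ps − Pb = 136 gives 104.4 + 0.4Q − (3865/6 - (5/6)Q) = 136, so Q' = 20273/37.
Then Pb = 3865/6 − (5/6)·(20273/37) = 6940/37 and Ps = 104.4 + 0.4·(20273/37) = 11972/37.
ΔCS = ½(16193/37 + 20273/37)(10340/37 − 6940/37) = 61992200/1369; ΔPS = ½(16193/37 + 20273/37)(11972/37 − 10340/37) = 29756256/1369.
Government spending = 136 × 20273/37 = 2757128/37.
Net change = 61992200/1369 + 29756256/1369 − 2757128/37 = -277440/37. The loss equals the DWL triangle ½·136·4080/37.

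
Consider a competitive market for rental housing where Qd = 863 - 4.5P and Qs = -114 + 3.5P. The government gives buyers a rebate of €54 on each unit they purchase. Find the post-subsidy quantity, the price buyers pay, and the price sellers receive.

Pre-subsidy: 863 - 4.5P = -114 + 3.5P gives P* = 122.125, Q* = 313.4375.
With the rebate, buyers effectively pay Pb = Ps − 54, where Ps is the price sellers receive.
Demand in terms of Ps becomes Qd = 863 − 4.5(Ps − 54) = 1106 - 4.5Ps. Setting this equal to supply: 1106 - 4.5Ps = -114 + 3.5Ps, so Ps = 152.5.
Buyers pay Pb = 152.5 − 54 = 98.5; Q' = -114 + 3.5·152.5 = 419.75.

Q' = 419.75; buyers pay €98.5; sellers receive €152.5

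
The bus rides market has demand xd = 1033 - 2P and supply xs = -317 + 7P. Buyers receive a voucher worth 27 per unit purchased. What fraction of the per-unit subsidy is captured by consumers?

Pre-subsidy: 1033 - 2P = -317 + 7P gives P* = 150, x* = 733.
With the rebate, buyers effectively pay Pb = Ps − 27, where Ps is the price sellers receive.
Demand in terms of Ps becomes xd = 1033 − 2(Ps − 27) = 1087 - 2Ps. Setting this equal to supply: 1087 - 2Ps = -317 + 7Ps, so Ps = 156.
Buyers pay Pb = 156 − 27 = 129; x' = -317 + 7·156 = 775.
Buyers' price falls by P* − Pb = 150 − 129 = 21; sellers' price rises by Ps − P* = 156 − 150 = 6.
So consumers capture 21/27 = 7/9 of each unit of subsidy.

Consumer share = 7/9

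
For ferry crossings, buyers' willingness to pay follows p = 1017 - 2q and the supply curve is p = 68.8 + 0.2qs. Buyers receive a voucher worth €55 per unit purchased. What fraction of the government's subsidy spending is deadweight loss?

DWL / government spending = 25/912

Pre-subsidy: 1017 - 2q = 68.8 + 0.2q gives q* = 431 and p* = 155.
With the rebate, buyers effectively pay pb = ps − 55, where ps is the price sellers receive.
On the curves, pb = 1017 - 2q and ps = 68.8 + 0.2q; the wedge ps − pb = 55 gives 68.8 + 0.2q − (1017 - 2q) = 55, so q' = 456.
Then pb = 1017 − 2·456 = 105 and ps = 68.8 + 0.2·456 = 160.
ΔCS = ½(431 + 456)(155 − 105) = 22175; ΔPS = ½(431 + 456)(160 − 155) = 2217.5.
Government spending = 55 × 456 = 25080.
DWL = ½ × 55 × (456 − 431) = 687.5; fraction = 687.5 / 25080 = 25/912.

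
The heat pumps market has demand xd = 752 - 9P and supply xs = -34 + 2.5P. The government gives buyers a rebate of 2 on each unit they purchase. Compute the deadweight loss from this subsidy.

Deadweight loss = 90/23

Pre-subsidy: 752 - 9P = -34 + 2.5P gives P* = 1572/23, x* = 3148/23.
With the rebate, buyers effectively pay Pb = Ps − 2, where Ps is the price sellers receive.
Demand in terms of Ps becomes xd = 752 − 9(Ps − 2) = 770 - 9Ps. Setting this equal to supply: 770 - 9Ps = -34 + 2.5Ps, so Ps = 1608/23.
Buyers pay Pb = 1608/23 − 2 = 1562/23; x' = -34 + 2.5·(1608/23) = 3238/23.
The subsidy expands output by 3238/23 − 3148/23 = 90/23 past the efficient level; on those units the gap between marginal cost and willingness to pay runs from 0 up to 2.
DWL = ½ × 2 × 90/23 = 90/23.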